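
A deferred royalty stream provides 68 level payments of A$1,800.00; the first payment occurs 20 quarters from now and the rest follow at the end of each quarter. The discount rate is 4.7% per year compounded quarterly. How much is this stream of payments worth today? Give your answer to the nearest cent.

A$67,254.38

Ordinary annuity of 68 payments, first payment at period 20.
Periodic rate r = 0.047/4 per quarter; n is counted in quarters.
The ordinary-annuity PV formula values the stream one period before the first payment (period 19); discount that back 19 periods:
PV₀ = 1,800 × [1 − (1+r)^−68] / r × (1+r)^−19 = A$67,254.38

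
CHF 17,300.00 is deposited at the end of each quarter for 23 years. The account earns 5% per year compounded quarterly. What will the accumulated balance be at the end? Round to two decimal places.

CHF 2,955,893.02

This is an ordinary annuity: 92 deposits of CHF 17,300.00 at the end of each quarter.
Periodic rate r = 0.05/4 per quarter; n is counted in quarters.
FV = PMT × [((1+r)^n − 1)/r] = 17,300 × [(1+r)^92 − 1] / r = CHF 2,955,893.02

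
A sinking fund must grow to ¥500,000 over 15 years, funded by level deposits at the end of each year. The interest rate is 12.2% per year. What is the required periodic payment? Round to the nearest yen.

Level ordinary annuity; solve FV = PMT × [((1+r)^n − 1)/r] for PMT.
Periodic rate r = 0.122 per year.
With n = 15: PMT = 500,000 / ([((1+r)^n − 1)/r]) = ¥13,198

¥13,198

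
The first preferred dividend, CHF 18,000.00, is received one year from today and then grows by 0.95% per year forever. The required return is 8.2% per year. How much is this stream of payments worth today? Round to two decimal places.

Periodic rate r = 0.082 per year.
Growing perpetuity (Gordon): PV = PMT₁ / (r − g) = 18,000 / (r − 0.0095) = CHF 248,275.86.

CHF 248,275.86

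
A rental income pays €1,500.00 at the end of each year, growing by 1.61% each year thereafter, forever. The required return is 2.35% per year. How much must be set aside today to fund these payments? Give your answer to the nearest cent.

€202,702.70

Periodic rate r = 0.0235 per year.
Growing perpetuity (Gordon): PV = PMT₁ / (r − g) = 1,500 / (r − 0.0161) = €202,702.70.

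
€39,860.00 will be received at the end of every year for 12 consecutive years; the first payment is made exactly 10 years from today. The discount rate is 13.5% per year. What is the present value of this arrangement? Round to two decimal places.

€73,790.82

Ordinary annuity of 12 payments, first payment at period 10.
Periodic rate r = 0.135 per year.
The ordinary-annuity PV formula values the stream one period before the first payment (period 9); discount that back 9 periods:
PV₀ = 39,860 × [1 − (1+r)^−12] / r × (1+r)^−9 = €73,790.82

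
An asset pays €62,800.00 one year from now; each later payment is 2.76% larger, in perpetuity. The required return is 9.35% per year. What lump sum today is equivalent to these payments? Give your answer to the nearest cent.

Periodic rate r = 0.0935 per year.
Growing perpetuity (Gordon): PV = PMT₁ / (r − g) = 62,800 / (r − 0.0276) = €952,959.03.

€952,959.03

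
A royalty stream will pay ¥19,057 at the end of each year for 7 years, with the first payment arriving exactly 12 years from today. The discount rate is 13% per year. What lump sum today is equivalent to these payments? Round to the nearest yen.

¥21,972

Ordinary annuity of 7 payments, first payment at period 12.
Periodic rate r = 0.13 per year.
The ordinary-annuity PV formula values the stream one period before the first payment (period 11); discount that back 11 periods:
PV₀ = 19,057 × [1 − (1+r)^−7] / r × (1+r)^−11 = ¥21,972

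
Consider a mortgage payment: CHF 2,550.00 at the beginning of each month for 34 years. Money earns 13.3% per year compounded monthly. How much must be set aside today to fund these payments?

This is an annuity due: 408 payments of CHF 2,550.00 at the beginning of each month.
Periodic rate r = 0.133/12 per month; n is counted in months.
PV = PMT × [(1 − (1+r)^−n)/r] × (1+r) = 2,550 × [1 − (1+r)^−408] / r × (1+r) = CHF 230,033.51

CHF 230,033.51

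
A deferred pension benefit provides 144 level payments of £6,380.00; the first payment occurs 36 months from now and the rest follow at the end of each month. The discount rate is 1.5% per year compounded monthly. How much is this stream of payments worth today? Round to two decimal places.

Ordinary annuity of 144 payments, first payment at period 36.
Periodic rate r = 0.015/12 per month; n is counted in months.
The ordinary-annuity PV formula values the stream one period before the first payment (period 35); discount that back 35 periods:
PV₀ = 6,380 × [1 − (1+r)^−144] / r × (1+r)^−35 = £804,352.98

£804,352.98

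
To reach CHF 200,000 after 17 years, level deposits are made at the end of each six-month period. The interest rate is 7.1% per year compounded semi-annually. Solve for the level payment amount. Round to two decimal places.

Level ordinary annuity; solve FV = PMT × [((1+r)^n − 1)/r] for PMT.
Periodic rate r = 0.071/2 per half-year; n is counted in half-years.
With n = 34: PMT = 200,000 / ([((1+r)^n − 1)/r]) = CHF 3,121.99

CHF 3,121.99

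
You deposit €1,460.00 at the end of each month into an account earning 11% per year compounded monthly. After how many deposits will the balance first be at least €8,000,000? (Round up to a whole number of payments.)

Periodic rate r = 0.11/12 per month; n is counted in months.
Ordinary annuity FV: 8,000,000 = 1,460 × [((1+r)^n − 1)/r].
(1+r)^n = 1 + 8,000,000 × r / 1,460, so n = ln(1 + 8,000,000·r/1,460) / ln(1+r) = 431.38.
Round up to a whole number of payments: n = 432.

432 payments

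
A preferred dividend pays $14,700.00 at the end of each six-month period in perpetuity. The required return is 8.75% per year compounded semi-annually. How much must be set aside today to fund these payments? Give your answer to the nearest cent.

$336,000.00

Periodic rate r = 0.0875/2 per half-year.
Level perpetuity: PV = PMT / r = 14,700 / (0.0875/2) = $336,000.00.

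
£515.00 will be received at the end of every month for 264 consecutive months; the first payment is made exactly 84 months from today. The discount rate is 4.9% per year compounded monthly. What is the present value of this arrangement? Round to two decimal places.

Ordinary annuity of 264 payments, first payment at period 84.
Periodic rate r = 0.049/12 per month; n is counted in months.
The ordinary-annuity PV formula values the stream one period before the first payment (period 83); discount that back 83 periods:
PV₀ = 515 × [1 − (1+r)^−264] / r × (1+r)^−83 = £59,261.50

£59,261.50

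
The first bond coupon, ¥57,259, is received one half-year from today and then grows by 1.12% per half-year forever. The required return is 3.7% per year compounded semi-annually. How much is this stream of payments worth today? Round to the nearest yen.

Periodic rate r = 0.037/2 per half-year.
Growing perpetuity (Gordon): PV = PMT₁ / (r − g) = 57,259 / (r − 0.0112) = ¥7,843,699.

¥7,843,699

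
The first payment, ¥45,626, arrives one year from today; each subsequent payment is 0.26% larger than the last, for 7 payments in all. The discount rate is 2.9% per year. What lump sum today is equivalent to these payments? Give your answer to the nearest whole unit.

¥287,487

Periodic rate r = 0.029 per year.
Growing ordinary annuity: PV = PMT₁ × [1 − ((1+g)/(1+r))^n] / (r − g) = 45,626 × [1 − ((1+0.0026)/(1+r))^7] / (r − 0.0026) = ¥287,487.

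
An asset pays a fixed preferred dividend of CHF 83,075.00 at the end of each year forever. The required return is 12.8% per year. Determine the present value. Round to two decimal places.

Periodic rate r = 0.128 per year.
Level perpetuity: PV = PMT / r = 83,075 / (0.128) = CHF 649,023.44.

CHF 649,023.44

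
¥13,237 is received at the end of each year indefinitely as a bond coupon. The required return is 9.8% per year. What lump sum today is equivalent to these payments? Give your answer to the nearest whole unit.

¥135,071

Periodic rate r = 0.098 per year.
Level perpetuity: PV = PMT / r = 13,237 / (0.098) = ¥135,071.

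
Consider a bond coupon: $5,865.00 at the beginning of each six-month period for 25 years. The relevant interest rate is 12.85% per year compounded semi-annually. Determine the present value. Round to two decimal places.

$92,831.32

This is an annuity due: 50 payments of $5,865.00 at the beginning of each six-month period.
Periodic rate r = 0.1285/2 per half-year; n is counted in half-years.
PV = PMT × [(1 − (1+r)^−n)/r] × (1+r) = 5,865 × [1 − (1+r)^−50] / r × (1+r) = $92,831.32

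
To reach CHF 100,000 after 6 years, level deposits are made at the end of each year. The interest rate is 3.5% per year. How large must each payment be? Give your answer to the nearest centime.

Level ordinary annuity; solve FV = PMT × [((1+r)^n − 1)/r] for PMT.
Periodic rate r = 0.035 per year.
With n = 6: PMT = 100,000 / ([((1+r)^n − 1)/r]) = CHF 15,266.82

CHF 15,266.82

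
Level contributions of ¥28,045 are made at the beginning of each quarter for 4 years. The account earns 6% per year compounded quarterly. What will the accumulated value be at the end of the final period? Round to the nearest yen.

¥510,457

This is an annuity due: 16 deposits of ¥28,045 at the beginning of each quarter.
Periodic rate r = 0.06/4 per quarter; n is counted in quarters.
FV = PMT × [((1+r)^n − 1)/r] × (1+r) = 28,045 × [(1+r)^16 − 1] / r × (1+r) = ¥510,457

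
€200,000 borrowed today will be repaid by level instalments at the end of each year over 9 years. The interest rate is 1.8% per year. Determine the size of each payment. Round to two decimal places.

€24,269.77

Level ordinary annuity; solve PV = PMT × [(1 − (1+r)^−n)/r] for PMT.
Periodic rate r = 0.018 per year.
With n = 9: PMT = 200,000 / ([(1 − (1+r)^−n)/r]) = €24,269.77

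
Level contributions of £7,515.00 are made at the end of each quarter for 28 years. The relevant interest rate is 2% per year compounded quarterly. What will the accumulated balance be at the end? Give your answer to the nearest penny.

This is an ordinary annuity: 112 deposits of £7,515.00 at the end of each quarter.
Periodic rate r = 0.02/4 per quarter; n is counted in quarters.
FV = PMT × [((1+r)^n − 1)/r] = 7,515 × [(1+r)^112 − 1] / r = £1,124,591.80

£1,124,591.80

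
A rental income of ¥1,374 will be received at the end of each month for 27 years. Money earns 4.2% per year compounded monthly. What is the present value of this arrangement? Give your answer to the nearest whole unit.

¥266,014

This is an ordinary annuity: 324 payments of ¥1,374 at the end of each month.
Periodic rate r = 0.042/12 per month; n is counted in months.
PV = PMT × [(1 − (1+r)^−n)/r] = 1,374 × [1 − (1+r)^−324] / r = ¥266,014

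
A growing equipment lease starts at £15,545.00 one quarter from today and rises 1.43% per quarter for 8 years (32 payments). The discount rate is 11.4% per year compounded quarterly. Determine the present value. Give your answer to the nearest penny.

Periodic rate r = 0.114/4 per quarter; n is counted in quarters.
Growing ordinary annuity: PV = PMT₁ × [1 − ((1+g)/(1+r))^n] / (r − g) = 15,545 × [1 − ((1+0.0143)/(1+r))^32] / (r − 0.0143) = £393,116.78.

£393,116.78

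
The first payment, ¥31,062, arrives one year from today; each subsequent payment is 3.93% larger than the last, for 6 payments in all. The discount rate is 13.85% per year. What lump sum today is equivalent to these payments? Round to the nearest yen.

¥131,922

Periodic rate r = 0.1385 per year.
Growing ordinary annuity: PV = PMT₁ × [1 − ((1+g)/(1+r))^n] / (r − g) = 31,062 × [1 − ((1+0.0393)/(1+r))^6] / (r − 0.0393) = ¥131,922.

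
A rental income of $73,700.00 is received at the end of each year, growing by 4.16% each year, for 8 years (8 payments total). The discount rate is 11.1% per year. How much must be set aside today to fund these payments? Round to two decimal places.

Periodic rate r = 0.111 per year.
Growing ordinary annuity: PV = PMT₁ × [1 − ((1+g)/(1+r))^n] / (r − g) = 73,700 × [1 − ((1+0.0416)/(1+r))^8] / (r − 0.0416) = $428,085.10.

$428,085.10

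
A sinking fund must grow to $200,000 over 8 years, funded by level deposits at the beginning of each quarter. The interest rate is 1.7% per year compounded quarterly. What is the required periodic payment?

Level annuity due; solve FV = PMT × [((1+r)^n − 1)/r] × (1+r) for PMT.
Periodic rate r = 0.017/4 per quarter; n is counted in quarters.
With n = 32: PMT = 200,000 / ([((1+r)^n − 1)/r] × (1+r)) = $5,823.13

$5,823.13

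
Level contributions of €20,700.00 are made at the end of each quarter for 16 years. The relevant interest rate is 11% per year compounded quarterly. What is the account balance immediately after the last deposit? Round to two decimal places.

€3,519,701.26

This is an ordinary annuity: 64 deposits of €20,700.00 at the end of each quarter.
Periodic rate r = 0.11/4 per quarter; n is counted in quarters.
FV = PMT × [((1+r)^n − 1)/r] = 20,700 × [(1+r)^64 − 1] / r = €3,519,701.26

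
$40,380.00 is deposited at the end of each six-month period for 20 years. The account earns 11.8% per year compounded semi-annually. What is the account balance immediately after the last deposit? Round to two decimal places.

This is an ordinary annuity: 40 deposits of $40,380.00 at the end of each six-month period.
Periodic rate r = 0.118/2 per half-year; n is counted in half-years.
FV = PMT × [((1+r)^n − 1)/r] = 40,380 × [(1+r)^40 − 1] / r = $6,094,391.45

$6,094,391.45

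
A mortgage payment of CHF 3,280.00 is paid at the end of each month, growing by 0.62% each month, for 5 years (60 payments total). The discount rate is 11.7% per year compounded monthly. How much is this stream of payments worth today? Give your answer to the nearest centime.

CHF 175,993.67

Periodic rate r = 0.117/12 per month; n is counted in months.
Growing ordinary annuity: PV = PMT₁ × [1 − ((1+g)/(1+r))^n] / (r − g) = 3,280 × [1 − ((1+0.0062)/(1+r))^60] / (r − 0.0062) = CHF 175,993.67.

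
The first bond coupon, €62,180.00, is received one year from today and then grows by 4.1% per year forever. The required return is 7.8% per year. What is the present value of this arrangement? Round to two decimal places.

Periodic rate r = 0.078 per year.
Growing perpetuity (Gordon): PV = PMT₁ / (r − g) = 62,180 / (r − 0.041) = €1,680,540.54.

€1,680,540.54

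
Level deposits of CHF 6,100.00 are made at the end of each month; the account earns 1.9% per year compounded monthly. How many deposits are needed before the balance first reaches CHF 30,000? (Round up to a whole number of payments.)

Periodic rate r = 0.019/12 per month; n is counted in months.
Ordinary annuity FV: 30,000 = 6,100 × [((1+r)^n − 1)/r].
(1+r)^n = 1 + 30,000 × r / 6,100, so n = ln(1 + 30,000·r/6,100) / ln(1+r) = 4.90.
Round up to a whole number of payments: n = 5.

5 payments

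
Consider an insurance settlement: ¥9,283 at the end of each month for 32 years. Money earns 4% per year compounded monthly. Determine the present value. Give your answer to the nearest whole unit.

This is an ordinary annuity: 384 payments of ¥9,283 at the end of each month.
Periodic rate r = 0.04/12 per month; n is counted in months.
PV = PMT × [(1 − (1+r)^−n)/r] = 9,283 × [1 − (1+r)^−384] / r = ¥2,008,944

¥2,008,944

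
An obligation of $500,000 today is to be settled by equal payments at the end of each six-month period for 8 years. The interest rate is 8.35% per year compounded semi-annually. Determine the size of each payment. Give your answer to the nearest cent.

$43,465.79

Level ordinary annuity; solve PV = PMT × [(1 − (1+r)^−n)/r] for PMT.
Periodic rate r = 0.0835/2 per half-year; n is counted in half-years.
With n = 16: PMT = 500,000 / ([(1 − (1+r)^−n)/r]) = $43,465.79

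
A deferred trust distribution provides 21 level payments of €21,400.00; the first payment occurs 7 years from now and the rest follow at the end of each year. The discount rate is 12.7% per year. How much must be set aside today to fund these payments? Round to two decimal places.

€75,558.59

Ordinary annuity of 21 payments, first payment at period 7.
Periodic rate r = 0.127 per year.
The ordinary-annuity PV formula values the stream one period before the first payment (period 6); discount that back 6 periods:
PV₀ = 21,400 × [1 − (1+r)^−21] / r × (1+r)^−6 = €75,558.59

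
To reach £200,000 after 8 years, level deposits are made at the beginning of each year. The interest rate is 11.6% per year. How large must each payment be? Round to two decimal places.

Level annuity due; solve FV = PMT × [((1+r)^n − 1)/r] × (1+r) for PMT.
Periodic rate r = 0.116 per year.
With n = 8: PMT = 200,000 / ([((1+r)^n − 1)/r] × (1+r)) = £14,784.54

£14,784.54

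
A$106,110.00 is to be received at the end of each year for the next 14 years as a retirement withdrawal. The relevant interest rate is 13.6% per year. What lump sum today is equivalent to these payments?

This is an ordinary annuity: 14 payments of A$106,110.00 at the end of each year.
Periodic rate r = 0.136 per year.
PV = PMT × [(1 − (1+r)^−n)/r] = 106,110 × [1 − (1+r)^−14] / r = A$649,326.28

A$649,326.28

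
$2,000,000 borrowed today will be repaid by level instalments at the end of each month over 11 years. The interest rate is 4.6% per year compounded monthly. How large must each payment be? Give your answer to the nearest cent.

Level ordinary annuity; solve PV = PMT × [(1 − (1+r)^−n)/r] for PMT.
Periodic rate r = 0.046/12 per month; n is counted in months.
With n = 132: PMT = 2,000,000 / ([(1 − (1+r)^−n)/r]) = $19,335.17

$19,335.17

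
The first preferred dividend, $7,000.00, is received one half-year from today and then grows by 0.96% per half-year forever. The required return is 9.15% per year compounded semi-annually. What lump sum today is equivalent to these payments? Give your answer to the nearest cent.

Periodic rate r = 0.0915/2 per half-year.
Growing perpetuity (Gordon): PV = PMT₁ / (r − g) = 7,000 / (r − 0.0096) = $193,637.62.

$193,637.62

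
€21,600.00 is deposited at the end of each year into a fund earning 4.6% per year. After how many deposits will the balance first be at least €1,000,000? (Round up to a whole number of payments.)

26 payments

Periodic rate r = 0.046 per year.
Ordinary annuity FV: 1,000,000 = 21,600 × [((1+r)^n − 1)/r].
(1+r)^n = 1 + 1,000,000 × r / 21,600, so n = ln(1 + 1,000,000·r/21,600) / ln(1+r) = 25.37.
Round up to a whole number of payments: n = 26.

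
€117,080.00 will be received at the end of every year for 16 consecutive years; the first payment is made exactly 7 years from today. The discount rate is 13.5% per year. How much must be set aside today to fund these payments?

Ordinary annuity of 16 payments, first payment at period 7.
Periodic rate r = 0.135 per year.
The ordinary-annuity PV formula values the stream one period before the first payment (period 6); discount that back 6 periods:
PV₀ = 117,080 × [1 − (1+r)^−16] / r × (1+r)^−6 = €352,184.84

€352,184.84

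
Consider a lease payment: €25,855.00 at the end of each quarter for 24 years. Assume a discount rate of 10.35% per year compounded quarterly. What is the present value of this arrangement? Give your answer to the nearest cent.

€913,207.47

This is an ordinary annuity: 96 payments of €25,855.00 at the end of each quarter.
Periodic rate r = 0.1035/4 per quarter; n is counted in quarters.
PV = PMT × [(1 − (1+r)^−n)/r] = 25,855 × [1 − (1+r)^−96] / r = €913,207.47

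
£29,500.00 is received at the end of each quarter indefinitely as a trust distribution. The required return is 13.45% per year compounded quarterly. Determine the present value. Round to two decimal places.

£877,323.42

Periodic rate r = 0.1345/4 per quarter.
Level perpetuity: PV = PMT / r = 29,500 / (0.1345/4) = £877,323.42.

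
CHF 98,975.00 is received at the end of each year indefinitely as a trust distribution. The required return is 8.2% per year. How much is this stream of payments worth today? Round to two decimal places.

CHF 1,207,012.20

Periodic rate r = 0.082 per year.
Level perpetuity: PV = PMT / r = 98,975 / (0.082) = CHF 1,207,012.20.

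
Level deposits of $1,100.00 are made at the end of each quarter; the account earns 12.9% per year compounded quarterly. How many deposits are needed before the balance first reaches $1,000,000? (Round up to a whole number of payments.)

Periodic rate r = 0.129/4 per quarter; n is counted in quarters.
Ordinary annuity FV: 1,000,000 = 1,100 × [((1+r)^n − 1)/r].
(1+r)^n = 1 + 1,000,000 × r / 1,100, so n = ln(1 + 1,000,000·r/1,100) / ln(1+r) = 107.49.
Round up to a whole number of payments: n = 108.

108 payments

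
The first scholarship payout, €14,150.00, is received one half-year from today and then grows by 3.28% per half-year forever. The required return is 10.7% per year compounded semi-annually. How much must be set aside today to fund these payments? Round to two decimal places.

€683,574.88

Periodic rate r = 0.107/2 per half-year.
Growing perpetuity (Gordon): PV = PMT₁ / (r − g) = 14,150 / (r − 0.0328) = €683,574.88.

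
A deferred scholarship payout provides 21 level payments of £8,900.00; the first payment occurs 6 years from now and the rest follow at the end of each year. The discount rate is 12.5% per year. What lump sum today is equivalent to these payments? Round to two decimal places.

Ordinary annuity of 21 payments, first payment at period 6.
Periodic rate r = 0.125 per year.
The ordinary-annuity PV formula values the stream one period before the first payment (period 5); discount that back 5 periods:
PV₀ = 8,900 × [1 − (1+r)^−21] / r × (1+r)^−5 = £36,180.40

£36,180.40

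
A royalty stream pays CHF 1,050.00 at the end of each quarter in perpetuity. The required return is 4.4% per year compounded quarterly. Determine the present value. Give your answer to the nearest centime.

CHF 95,454.55

Periodic rate r = 0.044/4 per quarter.
Level perpetuity: PV = PMT / r = 1,050 / (0.044/4) = CHF 95,454.55.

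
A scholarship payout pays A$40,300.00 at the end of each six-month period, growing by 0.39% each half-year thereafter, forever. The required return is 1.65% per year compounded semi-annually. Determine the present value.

A$9,264,367.82

Periodic rate r = 0.0165/2 per half-year.
Growing perpetuity (Gordon): PV = PMT₁ / (r − g) = 40,300 / (r − 0.0039) = A$9,264,367.82.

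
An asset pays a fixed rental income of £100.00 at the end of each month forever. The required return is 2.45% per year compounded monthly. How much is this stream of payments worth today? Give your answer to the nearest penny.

Periodic rate r = 0.0245/12 per month.
Level perpetuity: PV = PMT / r = 100 / (0.0245/12) = £48,979.59.

£48,979.59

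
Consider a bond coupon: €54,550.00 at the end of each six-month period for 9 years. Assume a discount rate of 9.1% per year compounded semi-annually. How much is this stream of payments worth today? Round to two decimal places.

€660,692.43

This is an ordinary annuity: 18 payments of €54,550.00 at the end of each six-month period.
Periodic rate r = 0.091/2 per half-year; n is counted in half-years.
PV = PMT × [(1 − (1+r)^−n)/r] = 54,550 × [1 − (1+r)^−18] / r = €660,692.43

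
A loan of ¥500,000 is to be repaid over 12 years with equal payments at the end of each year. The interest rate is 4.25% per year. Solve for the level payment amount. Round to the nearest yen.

Level ordinary annuity; solve PV = PMT × [(1 − (1+r)^−n)/r] for PMT.
Periodic rate r = 0.0425 per year.
With n = 12: PMT = 500,000 / ([(1 − (1+r)^−n)/r]) = ¥54,052

¥54,052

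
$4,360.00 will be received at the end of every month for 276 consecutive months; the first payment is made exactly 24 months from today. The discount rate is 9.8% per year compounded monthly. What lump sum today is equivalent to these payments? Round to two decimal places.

Ordinary annuity of 276 payments, first payment at period 24.
Periodic rate r = 0.098/12 per month; n is counted in months.
The ordinary-annuity PV formula values the stream one period before the first payment (period 23); discount that back 23 periods:
PV₀ = 4,360 × [1 − (1+r)^−276] / r × (1+r)^−23 = $395,879.27

$395,879.27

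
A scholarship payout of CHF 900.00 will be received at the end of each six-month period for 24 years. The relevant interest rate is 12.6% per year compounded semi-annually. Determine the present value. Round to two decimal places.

CHF 13,524.85

This is an ordinary annuity: 48 payments of CHF 900.00 at the end of each six-month period.
Periodic rate r = 0.126/2 per half-year; n is counted in half-years.
PV = PMT × [(1 − (1+r)^−n)/r] = 900 × [1 − (1+r)^−48] / r = CHF 13,524.85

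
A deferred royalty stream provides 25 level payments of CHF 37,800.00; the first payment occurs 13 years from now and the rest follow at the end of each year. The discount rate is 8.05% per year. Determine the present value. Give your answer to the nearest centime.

Ordinary annuity of 25 payments, first payment at period 13.
Periodic rate r = 0.0805 per year.
The ordinary-annuity PV formula values the stream one period before the first payment (period 12); discount that back 12 periods:
PV₀ = 37,800 × [1 − (1+r)^−25] / r × (1+r)^−12 = CHF 158,672.22

CHF 158,672.22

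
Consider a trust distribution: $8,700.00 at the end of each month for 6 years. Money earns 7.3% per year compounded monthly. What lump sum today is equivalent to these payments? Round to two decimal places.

This is an ordinary annuity: 72 payments of $8,700.00 at the end of each month.
Periodic rate r = 0.073/12 per month; n is counted in months.
PV = PMT × [(1 − (1+r)^−n)/r] = 8,700 × [1 − (1+r)^−72] / r = $506,007.33

$506,007.33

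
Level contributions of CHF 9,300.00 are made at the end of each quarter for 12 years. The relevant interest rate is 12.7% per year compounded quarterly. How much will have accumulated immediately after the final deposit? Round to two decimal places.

CHF 1,020,236.02

This is an ordinary annuity: 48 deposits of CHF 9,300.00 at the end of each quarter.
Periodic rate r = 0.127/4 per quarter; n is counted in quarters.
FV = PMT × [((1+r)^n − 1)/r] = 9,300 × [(1+r)^48 − 1] / r = CHF 1,020,236.02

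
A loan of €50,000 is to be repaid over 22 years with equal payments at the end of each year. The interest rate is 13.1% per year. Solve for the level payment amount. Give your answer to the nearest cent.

Level ordinary annuity; solve PV = PMT × [(1 − (1+r)^−n)/r] for PMT.
Periodic rate r = 0.131 per year.
With n = 22: PMT = 50,000 / ([(1 − (1+r)^−n)/r]) = €7,017.76

€7,017.76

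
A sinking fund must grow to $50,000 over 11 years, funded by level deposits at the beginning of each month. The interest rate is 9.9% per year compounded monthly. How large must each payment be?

Level annuity due; solve FV = PMT × [((1+r)^n − 1)/r] × (1+r) for PMT.
Periodic rate r = 0.099/12 per month; n is counted in months.
With n = 132: PMT = 50,000 / ([((1+r)^n − 1)/r] × (1+r)) = $208.94

$208.94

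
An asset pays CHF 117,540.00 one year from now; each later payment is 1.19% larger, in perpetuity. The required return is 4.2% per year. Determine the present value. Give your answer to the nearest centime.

CHF 3,904,983.39

Periodic rate r = 0.042 per year.
Growing perpetuity (Gordon): PV = PMT₁ / (r − g) = 117,540 / (r − 0.0119) = CHF 3,904,983.39.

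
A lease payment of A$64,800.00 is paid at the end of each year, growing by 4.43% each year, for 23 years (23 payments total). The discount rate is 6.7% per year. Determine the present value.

A$1,113,825.48

Periodic rate r = 0.067 per year.
Growing ordinary annuity: PV = PMT₁ × [1 − ((1+g)/(1+r))^n] / (r − g) = 64,800 × [1 − ((1+0.0443)/(1+r))^23] / (r − 0.0443) = A$1,113,825.48.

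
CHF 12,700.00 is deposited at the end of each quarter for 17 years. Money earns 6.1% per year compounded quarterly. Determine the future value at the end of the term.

This is an ordinary annuity: 68 deposits of CHF 12,700.00 at the end of each quarter.
Periodic rate r = 0.061/4 per quarter; n is counted in quarters.
FV = PMT × [((1+r)^n − 1)/r] = 12,700 × [(1+r)^68 − 1] / r = CHF 1,497,974.17

CHF 1,497,974.17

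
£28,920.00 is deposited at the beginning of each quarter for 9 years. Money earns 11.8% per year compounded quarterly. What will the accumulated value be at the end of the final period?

£1,865,167.85

This is an annuity due: 36 deposits of £28,920.00 at the beginning of each quarter.
Periodic rate r = 0.118/4 per quarter; n is counted in quarters.
FV = PMT × [((1+r)^n − 1)/r] × (1+r) = 28,920 × [(1+r)^36 − 1] / r × (1+r) = £1,865,167.85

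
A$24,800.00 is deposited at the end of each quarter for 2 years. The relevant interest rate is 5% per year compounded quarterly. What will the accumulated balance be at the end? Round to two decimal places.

This is an ordinary annuity: 8 deposits of A$24,800.00 at the end of each quarter.
Periodic rate r = 0.05/4 per quarter; n is counted in quarters.
FV = PMT × [((1+r)^n − 1)/r] = 24,800 × [(1+r)^8 − 1] / r = A$207,300.42

A$207,300.42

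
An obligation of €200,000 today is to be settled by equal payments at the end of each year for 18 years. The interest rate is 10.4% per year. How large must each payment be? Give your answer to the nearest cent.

€25,014.53

Level ordinary annuity; solve PV = PMT × [(1 − (1+r)^−n)/r] for PMT.
Periodic rate r = 0.104 per year.
With n = 18: PMT = 200,000 / ([(1 − (1+r)^−n)/r]) = €25,014.53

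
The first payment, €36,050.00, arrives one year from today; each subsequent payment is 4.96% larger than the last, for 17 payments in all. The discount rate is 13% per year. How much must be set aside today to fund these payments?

Periodic rate r = 0.13 per year.
Growing ordinary annuity: PV = PMT₁ × [1 − ((1+g)/(1+r))^n] / (r − g) = 36,050 × [1 − ((1+0.0496)/(1+r))^17] / (r − 0.0496) = €320,527.22.

€320,527.22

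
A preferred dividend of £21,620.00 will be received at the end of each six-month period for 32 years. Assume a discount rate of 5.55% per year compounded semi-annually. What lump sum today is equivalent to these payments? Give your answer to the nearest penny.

This is an ordinary annuity: 64 payments of £21,620.00 at the end of each six-month period.
Periodic rate r = 0.0555/2 per half-year; n is counted in half-years.
PV = PMT × [(1 − (1+r)^−n)/r] = 21,620 × [1 − (1+r)^−64] / r = £643,956.07

£643,956.07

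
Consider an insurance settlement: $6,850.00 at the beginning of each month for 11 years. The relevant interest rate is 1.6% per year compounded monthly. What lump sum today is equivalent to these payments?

$829,699.80

This is an annuity due: 132 payments of $6,850.00 at the beginning of each month.
Periodic rate r = 0.016/12 per month; n is counted in months.
PV = PMT × [(1 − (1+r)^−n)/r] × (1+r) = 6,850 × [1 − (1+r)^−132] / r × (1+r) = $829,699.80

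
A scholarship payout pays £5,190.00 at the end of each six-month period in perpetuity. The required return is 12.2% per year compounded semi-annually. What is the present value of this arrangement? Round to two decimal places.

£85,081.97

Periodic rate r = 0.122/2 per half-year.
Level perpetuity: PV = PMT / r = 5,190 / (0.122/2) = £85,081.97.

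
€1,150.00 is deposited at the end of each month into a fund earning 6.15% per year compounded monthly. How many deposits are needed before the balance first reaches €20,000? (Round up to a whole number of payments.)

Periodic rate r = 0.0615/12 per month; n is counted in months.
Ordinary annuity FV: 20,000 = 1,150 × [((1+r)^n − 1)/r].
(1+r)^n = 1 + 20,000 × r / 1,150, so n = ln(1 + 20,000·r/1,150) / ln(1+r) = 16.70.
Round up to a whole number of payments: n = 17.

17 payments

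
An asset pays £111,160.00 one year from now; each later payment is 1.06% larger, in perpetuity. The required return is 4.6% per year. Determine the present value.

£3,140,112.99

Periodic rate r = 0.046 per year.
Growing perpetuity (Gordon): PV = PMT₁ / (r − g) = 111,160 / (r − 0.0106) = £3,140,112.99.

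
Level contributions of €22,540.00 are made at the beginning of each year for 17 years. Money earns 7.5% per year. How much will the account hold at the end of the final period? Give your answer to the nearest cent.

€781,628.32

This is an annuity due: 17 deposits of €22,540.00 at the beginning of each year.
Periodic rate r = 0.075 per year.
FV = PMT × [((1+r)^n − 1)/r] × (1+r) = 22,540 × [(1+r)^17 − 1] / r × (1+r) = €781,628.32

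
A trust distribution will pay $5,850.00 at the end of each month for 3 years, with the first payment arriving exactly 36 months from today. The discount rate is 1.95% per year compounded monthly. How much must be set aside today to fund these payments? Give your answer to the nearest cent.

Ordinary annuity of 36 payments, first payment at period 36.
Periodic rate r = 0.0195/12 per month; n is counted in months.
The ordinary-annuity PV formula values the stream one period before the first payment (period 35); discount that back 35 periods:
PV₀ = 5,850 × [1 − (1+r)^−36] / r × (1+r)^−35 = $193,105.35

$193,105.35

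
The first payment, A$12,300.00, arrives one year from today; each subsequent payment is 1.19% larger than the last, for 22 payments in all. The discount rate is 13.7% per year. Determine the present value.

Periodic rate r = 0.137 per year.
Growing ordinary annuity: PV = PMT₁ × [1 − ((1+g)/(1+r))^n] / (r − g) = 12,300 × [1 − ((1+0.0119)/(1+r))^22] / (r − 0.0119) = A$90,753.98.

A$90,753.98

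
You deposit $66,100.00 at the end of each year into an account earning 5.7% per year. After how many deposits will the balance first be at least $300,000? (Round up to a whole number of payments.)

5 payments

Periodic rate r = 0.057 per year.
Ordinary annuity FV: 300,000 = 66,100 × [((1+r)^n − 1)/r].
(1+r)^n = 1 + 300,000 × r / 66,100, so n = ln(1 + 300,000·r/66,100) / ln(1+r) = 4.15.
Round up to a whole number of payments: n = 5.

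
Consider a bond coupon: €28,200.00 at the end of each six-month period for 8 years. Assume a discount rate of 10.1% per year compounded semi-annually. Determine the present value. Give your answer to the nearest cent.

€304,540.32

This is an ordinary annuity: 16 payments of €28,200.00 at the end of each six-month period.
Periodic rate r = 0.101/2 per half-year; n is counted in half-years.
PV = PMT × [(1 − (1+r)^−n)/r] = 28,200 × [1 − (1+r)^−16] / r = €304,540.32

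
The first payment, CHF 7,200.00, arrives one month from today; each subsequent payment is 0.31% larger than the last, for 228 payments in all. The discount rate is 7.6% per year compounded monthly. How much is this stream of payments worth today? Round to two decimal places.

CHF 1,157,692.98

Periodic rate r = 0.076/12 per month; n is counted in months.
Growing ordinary annuity: PV = PMT₁ × [1 − ((1+g)/(1+r))^n] / (r − g) = 7,200 × [1 − ((1+0.0031)/(1+r))^228] / (r − 0.0031) = CHF 1,157,692.98.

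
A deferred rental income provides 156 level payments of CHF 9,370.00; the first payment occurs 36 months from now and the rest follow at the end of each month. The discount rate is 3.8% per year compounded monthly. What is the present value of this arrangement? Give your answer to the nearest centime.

Ordinary annuity of 156 payments, first payment at period 36.
Periodic rate r = 0.038/12 per month; n is counted in months.
The ordinary-annuity PV formula values the stream one period before the first payment (period 35); discount that back 35 periods:
PV₀ = 9,370 × [1 − (1+r)^−156] / r × (1+r)^−35 = CHF 1,031,361.95

CHF 1,031,361.95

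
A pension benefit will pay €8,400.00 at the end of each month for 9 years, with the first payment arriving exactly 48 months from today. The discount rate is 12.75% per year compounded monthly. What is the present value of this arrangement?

€327,444.87

Ordinary annuity of 108 payments, first payment at period 48.
Periodic rate r = 0.1275/12 per month; n is counted in months.
The ordinary-annuity PV formula values the stream one period before the first payment (period 47); discount that back 47 periods:
PV₀ = 8,400 × [1 − (1+r)^−108] / r × (1+r)^−47 = €327,444.87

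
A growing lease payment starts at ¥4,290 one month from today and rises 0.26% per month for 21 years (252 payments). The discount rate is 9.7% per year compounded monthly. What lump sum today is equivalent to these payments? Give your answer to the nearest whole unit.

¥584,450

Periodic rate r = 0.097/12 per month; n is counted in months.
Growing ordinary annuity: PV = PMT₁ × [1 − ((1+g)/(1+r))^n] / (r − g) = 4,290 × [1 − ((1+0.0026)/(1+r))^252] / (r − 0.0026) = ¥584,450.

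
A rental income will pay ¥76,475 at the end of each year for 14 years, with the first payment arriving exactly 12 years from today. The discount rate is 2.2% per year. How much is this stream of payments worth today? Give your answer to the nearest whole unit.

¥718,581

Ordinary annuity of 14 payments, first payment at period 12.
Periodic rate r = 0.022 per year.
The ordinary-annuity PV formula values the stream one period before the first payment (period 11); discount that back 11 periods:
PV₀ = 76,475 × [1 − (1+r)^−14] / r × (1+r)^−11 = ¥718,581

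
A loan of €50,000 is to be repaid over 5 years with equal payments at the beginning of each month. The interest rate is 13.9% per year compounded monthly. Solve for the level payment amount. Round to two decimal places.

Level annuity due; solve PV = PMT × [(1 − (1+r)^−n)/r] × (1+r) for PMT.
Periodic rate r = 0.139/12 per month; n is counted in months.
With n = 60: PMT = 50,000 / ([(1 − (1+r)^−n)/r] × (1+r)) = €1,147.53

€1,147.53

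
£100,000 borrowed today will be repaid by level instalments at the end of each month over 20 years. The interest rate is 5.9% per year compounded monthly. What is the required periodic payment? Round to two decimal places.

£710.67

Level ordinary annuity; solve PV = PMT × [(1 − (1+r)^−n)/r] for PMT.
Periodic rate r = 0.059/12 per month; n is counted in months.
With n = 240: PMT = 100,000 / ([(1 − (1+r)^−n)/r]) = £710.67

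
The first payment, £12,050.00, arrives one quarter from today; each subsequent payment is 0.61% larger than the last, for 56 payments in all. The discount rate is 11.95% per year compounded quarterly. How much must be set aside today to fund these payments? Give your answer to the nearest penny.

Periodic rate r = 0.1195/4 per quarter; n is counted in quarters.
Growing ordinary annuity: PV = PMT₁ × [1 − ((1+g)/(1+r))^n] / (r − g) = 12,050 × [1 − ((1+0.0061)/(1+r))^56] / (r − 0.0061) = £369,797.87.

£369,797.87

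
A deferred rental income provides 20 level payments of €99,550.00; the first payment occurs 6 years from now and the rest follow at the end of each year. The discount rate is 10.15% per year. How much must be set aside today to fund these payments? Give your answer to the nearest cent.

€517,366.15

Ordinary annuity of 20 payments, first payment at period 6.
Periodic rate r = 0.1015 per year.
The ordinary-annuity PV formula values the stream one period before the first payment (period 5); discount that back 5 periods:
PV₀ = 99,550 × [1 − (1+r)^−20] / r × (1+r)^−5 = €517,366.15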